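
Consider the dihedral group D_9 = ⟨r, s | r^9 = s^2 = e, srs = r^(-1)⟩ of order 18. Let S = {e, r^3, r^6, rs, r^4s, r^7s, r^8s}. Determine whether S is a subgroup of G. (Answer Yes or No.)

|S| = 7 does not divide |G| = 18, so by Lagrange S is not a subgroup.

No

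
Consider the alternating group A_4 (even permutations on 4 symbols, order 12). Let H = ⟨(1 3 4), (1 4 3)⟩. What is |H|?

3

|⟨(1 3 4)⟩| = 3 and |⟨(1 4 3)⟩| = 3, so |H| is a multiple of lcm(3, 3) = 3 and divides |G| = 12.
Closing under the operation: H = {e, (1 3 4), (1 4 3)}, so |H| = 3.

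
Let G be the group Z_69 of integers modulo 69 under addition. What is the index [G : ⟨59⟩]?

|⟨59⟩| = 69 and |G| = 69.
By Lagrange, [G : H] = |G|/|H| = 69/69 = 1.

1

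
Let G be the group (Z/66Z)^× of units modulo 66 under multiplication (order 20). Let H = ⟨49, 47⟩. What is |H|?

|⟨49⟩| = 5 and |⟨47⟩| = 10, so |H| is a multiple of lcm(5, 10) = 10 and divides |G| = 20.
Closing under the operation: H = {1, 5, 23, 25, 31, 37, 47, 49, 53, 59}, so |H| = 10.

10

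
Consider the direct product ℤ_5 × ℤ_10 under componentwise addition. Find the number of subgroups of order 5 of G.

6

|G| = 50 and 5 | 50, so subgroups of order 5 are possible by Lagrange.
The subgroups of order 5 are: {(0,0), (0,2), (0,4), (0,6), (0,8)}; {(0,0), (1,0), (2,0), (3,0), (4,0)}; {(0,0), (1,2), (2,4), (3,6), (4,8)}; {(0,0), (1,4), (2,8), (3,2), (4,6)}; … (6 in all).
So G has 6 subgroups of order 5.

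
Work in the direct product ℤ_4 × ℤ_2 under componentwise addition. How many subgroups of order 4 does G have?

|G| = 8 and 4 | 8, so subgroups of order 4 are possible by Lagrange.
The subgroups of order 4 are: {(0,0), (0,1), (2,0), (2,1)}; {(0,0), (1,0), (2,0), (3,0)}; {(0,0), (1,1), (2,0), (3,1)}.
So G has 3 subgroups of order 4.

3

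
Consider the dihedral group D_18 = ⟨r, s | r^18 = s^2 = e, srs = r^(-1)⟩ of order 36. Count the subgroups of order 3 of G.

1

|G| = 36 and 3 | 36, so subgroups of order 3 are possible by Lagrange.
The subgroups of order 3 are: {e, r^6, r^12}.
So G has 1 subgroup of order 3.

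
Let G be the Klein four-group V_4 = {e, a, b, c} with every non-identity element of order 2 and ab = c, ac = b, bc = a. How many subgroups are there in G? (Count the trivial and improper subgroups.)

5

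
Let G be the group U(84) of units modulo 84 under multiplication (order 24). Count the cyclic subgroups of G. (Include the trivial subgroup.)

16

A cyclic subgroup of order d is generated by each of its φ(d) elements of order d, so the cyclic subgroups of order d number (#elements of order d)/φ(d).
Cyclic subgroups by order — order 1: 1; order 2: 7; order 3: 1; order 6: 7.
Total: 16.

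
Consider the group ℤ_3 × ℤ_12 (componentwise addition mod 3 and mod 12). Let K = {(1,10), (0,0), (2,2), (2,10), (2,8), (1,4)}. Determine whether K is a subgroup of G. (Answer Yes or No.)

(2,10) ∈ K but its inverse (1,2) ∉ K, so K is not a subgroup.

No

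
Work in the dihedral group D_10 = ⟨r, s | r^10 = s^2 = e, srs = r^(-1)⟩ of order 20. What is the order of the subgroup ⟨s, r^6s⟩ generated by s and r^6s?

10

|⟨s⟩| = 2 and |⟨r^6s⟩| = 2, so |H| is a multiple of lcm(2, 2) = 2 and divides |G| = 20.
Closing under the operation: H = {e, r^2, r^4, r^6, r^8, s, r^2s, r^4s, r^6s, r^8s}, so |H| = 10.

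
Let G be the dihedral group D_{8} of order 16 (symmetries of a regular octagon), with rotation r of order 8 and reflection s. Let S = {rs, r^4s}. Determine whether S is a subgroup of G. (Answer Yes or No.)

The identity e ∉ S, so S is not a subgroup.

No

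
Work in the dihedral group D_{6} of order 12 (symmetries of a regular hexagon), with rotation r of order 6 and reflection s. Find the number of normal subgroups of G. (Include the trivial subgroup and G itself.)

G has 16 subgroups. Checking conjugation-invariance by order — order 1: 1/1 normal; order 2: 1/7 normal; order 3: 1/1 normal; order 4: 0/3 normal; order 6: 3/3 normal; order 12: 1/1 normal.
Total normal subgroups: 7.

7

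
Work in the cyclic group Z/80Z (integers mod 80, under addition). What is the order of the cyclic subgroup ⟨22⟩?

40

In Z/80Z, the order of an element a is n/gcd(a, n).
gcd(22, 80) = 2, so |⟨22⟩| = 80/2 = 40.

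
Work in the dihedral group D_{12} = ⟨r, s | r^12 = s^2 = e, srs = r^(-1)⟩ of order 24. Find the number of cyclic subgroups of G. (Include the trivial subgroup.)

Group the elements of G by the cyclic subgroup they generate; each cyclic subgroup of order d accounts for φ(d) elements.
Cyclic subgroups by order — order 1: 1; order 2: 13; order 3: 1; order 4: 1; order 6: 1; order 12: 1.
Total: 18.

18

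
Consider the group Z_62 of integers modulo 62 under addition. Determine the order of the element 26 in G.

In Z_62, the order of an element a is n/gcd(a, n).
gcd(26, 62) = 2, so |⟨26⟩| = 62/2 = 31.

31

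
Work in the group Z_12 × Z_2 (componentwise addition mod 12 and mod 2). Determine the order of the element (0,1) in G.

2

The order of (0,1) in Z_12 × Z_2 is lcm(ord(0) in Z_12, ord(1) in Z_2).
ord(0) = 1 and ord(1) = 2, so |⟨(0,1)⟩| = lcm(1, 2) = 2.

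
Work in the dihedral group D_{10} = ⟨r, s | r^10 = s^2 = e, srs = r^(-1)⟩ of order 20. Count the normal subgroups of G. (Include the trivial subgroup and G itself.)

7

G has 22 subgroups. Checking conjugation-invariance by order — order 1: 1/1 normal; order 2: 1/11 normal; order 4: 0/5 normal; order 5: 1/1 normal; order 10: 3/3 normal; order 20: 1/1 normal.
Total normal subgroups: 7.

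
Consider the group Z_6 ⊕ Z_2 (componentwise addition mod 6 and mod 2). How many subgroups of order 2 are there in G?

3

|G| = 12 and 2 | 12, so subgroups of order 2 are possible by Lagrange.
The subgroups of order 2 are: {(0,0), (0,1)}; {(0,0), (3,0)}; {(0,0), (3,1)}.
So G has 3 subgroups of order 2.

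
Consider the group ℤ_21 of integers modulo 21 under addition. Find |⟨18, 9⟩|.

|⟨18⟩| = 7 and |⟨9⟩| = 7, so |H| is a multiple of lcm(7, 7) = 7 and divides |G| = 21.
Closing under the operation: H = {0, 3, 6, 9, 12, 15, 18}, so |H| = 7.

7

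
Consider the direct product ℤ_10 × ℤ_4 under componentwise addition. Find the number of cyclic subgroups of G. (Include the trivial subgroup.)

12

A cyclic subgroup of order d is generated by each of its φ(d) elements of order d, so the cyclic subgroups of order d number (#elements of order d)/φ(d).
Cyclic subgroups by order — order 1: 1; order 2: 3; order 4: 2; order 5: 1; order 10: 3; order 20: 2.
Total: 12.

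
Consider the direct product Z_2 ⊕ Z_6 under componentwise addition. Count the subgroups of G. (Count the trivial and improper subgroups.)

10

|G| = 12, so by Lagrange every subgroup order divides 12. Divisors: 1, 2, 3, 4, 6, 12.
Subgroups by order — order 1: 1; order 2: 3; order 3: 1; order 4: 1; order 6: 3; order 12: 1.
Total: 1 + 3 + 1 + 1 + 3 + 1 = 10.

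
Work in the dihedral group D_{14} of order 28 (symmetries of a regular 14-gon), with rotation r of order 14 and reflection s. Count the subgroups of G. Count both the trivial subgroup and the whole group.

28

|G| = 28, so by Lagrange every subgroup order divides 28. Divisors: 1, 2, 4, 7, 14, 28.
Subgroups by order — order 1: 1; order 2: 15; order 4: 7; order 7: 1; order 14: 3; order 28: 1.
Total: 1 + 15 + 7 + 1 + 3 + 1 = 28.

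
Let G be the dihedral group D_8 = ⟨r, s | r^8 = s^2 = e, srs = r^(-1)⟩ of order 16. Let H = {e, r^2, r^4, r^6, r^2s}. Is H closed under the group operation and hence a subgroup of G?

|H| = 5 does not divide |G| = 16, so by Lagrange H is not a subgroup.

No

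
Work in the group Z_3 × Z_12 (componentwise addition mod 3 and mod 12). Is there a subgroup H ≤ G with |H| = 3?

3 | 36. A subgroup of order 3 is {(0,0), (0,4), (0,8)}.

Yes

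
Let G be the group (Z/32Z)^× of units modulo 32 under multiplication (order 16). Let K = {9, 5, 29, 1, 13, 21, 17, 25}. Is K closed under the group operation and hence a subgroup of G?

|K| = 8 divides |G| = 16, consistent with Lagrange.
K contains the identity, every element's inverse is in K, and K is closed under ·: it is a subgroup.
In fact K = ⟨5⟩.

Yes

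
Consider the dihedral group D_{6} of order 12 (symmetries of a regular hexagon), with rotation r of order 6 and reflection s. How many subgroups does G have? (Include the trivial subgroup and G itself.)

16

|G| = 12, so by Lagrange every subgroup order divides 12. Divisors: 1, 2, 3, 4, 6, 12.
Subgroups by order — order 1: 1; order 2: 7; order 3: 1; order 4: 3; order 6: 3; order 12: 1.
Total: 1 + 7 + 1 + 3 + 3 + 1 = 16.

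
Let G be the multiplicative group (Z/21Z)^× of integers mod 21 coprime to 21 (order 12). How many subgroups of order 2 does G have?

3

|G| = 12 and 2 | 12, so subgroups of order 2 are possible by Lagrange.
The subgroups of order 2 are: {1, 13}; {1, 20}; {1, 8}.
So G has 3 subgroups of order 2.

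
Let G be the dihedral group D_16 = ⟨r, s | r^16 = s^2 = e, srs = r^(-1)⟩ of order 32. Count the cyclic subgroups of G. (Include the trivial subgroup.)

21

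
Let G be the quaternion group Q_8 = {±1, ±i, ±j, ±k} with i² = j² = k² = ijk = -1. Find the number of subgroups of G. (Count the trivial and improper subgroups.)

|G| = 8, so by Lagrange every subgroup order divides 8. Divisors: 1, 2, 4, 8.
Subgroups by order — order 1: 1; order 2: 1; order 4: 3; order 8: 1.
Total: 1 + 1 + 3 + 1 = 6.

6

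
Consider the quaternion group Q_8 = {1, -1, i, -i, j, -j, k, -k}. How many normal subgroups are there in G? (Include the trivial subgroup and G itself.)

6

G has 6 subgroups. Checking conjugation-invariance by order — order 1: 1/1 normal; order 2: 1/1 normal; order 4: 3/3 normal; order 8: 1/1 normal.
Total normal subgroups: 6.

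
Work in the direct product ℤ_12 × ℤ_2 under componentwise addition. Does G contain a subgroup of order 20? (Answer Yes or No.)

20 does not divide |G| = 24, so by Lagrange no subgroup of order 20 exists.

No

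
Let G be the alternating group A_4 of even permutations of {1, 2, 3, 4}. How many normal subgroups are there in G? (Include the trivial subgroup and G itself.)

G has 10 subgroups. Checking conjugation-invariance by order — order 1: 1/1 normal; order 2: 0/3 normal; order 3: 0/4 normal; order 4: 1/1 normal; order 12: 1/1 normal.
Total normal subgroups: 3.

3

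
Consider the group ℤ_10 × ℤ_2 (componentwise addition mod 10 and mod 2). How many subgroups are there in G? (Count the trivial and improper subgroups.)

10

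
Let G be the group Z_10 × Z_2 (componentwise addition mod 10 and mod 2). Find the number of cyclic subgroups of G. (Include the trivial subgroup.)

A cyclic subgroup of order d is generated by each of its φ(d) elements of order d, so the cyclic subgroups of order d number (#elements of order d)/φ(d).
Cyclic subgroups by order — order 1: 1; order 2: 3; order 5: 1; order 10: 3.
Total: 8.

8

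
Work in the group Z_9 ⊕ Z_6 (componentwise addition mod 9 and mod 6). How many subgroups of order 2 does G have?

|G| = 54 and 2 | 54, so subgroups of order 2 are possible by Lagrange.
The subgroups of order 2 are: {(0,0), (0,3)}.
So G has 1 subgroup of order 2.

1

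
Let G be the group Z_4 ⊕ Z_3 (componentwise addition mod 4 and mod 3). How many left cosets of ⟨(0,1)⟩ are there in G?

4

|⟨(0,1)⟩| = 3 and |G| = 12.
By Lagrange, [G : H] = |G|/|H| = 12/3 = 4.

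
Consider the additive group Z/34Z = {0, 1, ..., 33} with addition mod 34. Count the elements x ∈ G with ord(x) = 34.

In a cyclic group of order 34, the number of elements of order d (for d | 34) is φ(d).
φ(34) = 16.

16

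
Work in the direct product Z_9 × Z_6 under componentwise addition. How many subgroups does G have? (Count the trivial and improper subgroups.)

20

|G| = 54, so by Lagrange every subgroup order divides 54. Divisors: 1, 2, 3, 6, 9, 18, 27, 54.
Subgroups by order — order 1: 1; order 2: 1; order 3: 4; order 6: 4; order 9: 4; order 18: 4; order 27: 1; order 54: 1.
Total: 1 + 1 + 4 + 4 + 4 + 4 + 1 + 1 = 20.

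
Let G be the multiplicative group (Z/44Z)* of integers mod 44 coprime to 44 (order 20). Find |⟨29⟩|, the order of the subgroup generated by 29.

10

Compute successive powers of 29 mod 44: 29, 5, 13, 25, 21, 37, 17, 9, …; 29^10 ≡ 1 (mod 44).
So |⟨29⟩| = 10.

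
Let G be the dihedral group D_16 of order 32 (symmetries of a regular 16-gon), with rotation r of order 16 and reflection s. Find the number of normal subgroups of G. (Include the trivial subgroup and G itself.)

8

G has 36 subgroups. Checking conjugation-invariance by order — order 1: 1/1 normal; order 2: 1/17 normal; order 4: 1/9 normal; order 8: 1/5 normal; order 16: 3/3 normal; order 32: 1/1 normal.
Total normal subgroups: 8.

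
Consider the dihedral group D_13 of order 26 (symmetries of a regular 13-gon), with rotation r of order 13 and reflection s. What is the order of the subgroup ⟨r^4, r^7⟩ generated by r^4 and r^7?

|⟨r^4⟩| = 13 and |⟨r^7⟩| = 13, so |H| is a multiple of lcm(13, 13) = 13 and divides |G| = 26.
Closing under the operation: H = {e, r, r^2, r^3, r^4, r^5, r^6, r^7, r^8, r^9, r^10, r^11, r^12}, so |H| = 13.

13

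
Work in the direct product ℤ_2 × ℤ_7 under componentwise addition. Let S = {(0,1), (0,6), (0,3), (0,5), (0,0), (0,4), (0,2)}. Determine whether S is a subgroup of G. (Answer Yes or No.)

Yes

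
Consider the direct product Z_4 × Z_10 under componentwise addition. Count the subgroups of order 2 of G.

|G| = 40 and 2 | 40, so subgroups of order 2 are possible by Lagrange.
The subgroups of order 2 are: {(0,0), (0,5)}; {(0,0), (2,0)}; {(0,0), (2,5)}.
So G has 3 subgroups of order 2.

3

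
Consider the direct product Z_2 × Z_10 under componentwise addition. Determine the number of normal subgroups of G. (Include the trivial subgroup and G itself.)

10

G is abelian, so every subgroup is normal.
G has 10 subgroups in total, hence 10 normal subgroups.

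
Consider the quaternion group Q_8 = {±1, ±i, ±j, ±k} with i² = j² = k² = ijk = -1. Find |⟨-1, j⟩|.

4

|⟨-1⟩| = 2 and |⟨j⟩| = 4, so |H| is a multiple of lcm(2, 4) = 4 and divides |G| = 8.
Closing under the operation: H = {1, -1, j, -j}, so |H| = 4.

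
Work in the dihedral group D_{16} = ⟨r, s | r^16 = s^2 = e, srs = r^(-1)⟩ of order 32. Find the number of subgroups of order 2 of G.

17

|G| = 32 and 2 | 32, so subgroups of order 2 are possible by Lagrange.
The subgroups of order 2 are: {e, r^10s}; {e, r^11s}; {e, r^12s}; {e, r^13s}; … (17 in all).
So G has 17 subgroups of order 2.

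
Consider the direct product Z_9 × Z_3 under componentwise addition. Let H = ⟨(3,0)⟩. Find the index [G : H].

|⟨(3,0)⟩| = 3 and |G| = 27.
By Lagrange, [G : H] = |G|/|H| = 27/3 = 9.

9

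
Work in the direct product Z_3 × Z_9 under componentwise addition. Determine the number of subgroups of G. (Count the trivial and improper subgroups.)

10

|G| = 27, so by Lagrange every subgroup order divides 27. Divisors: 1, 3, 9, 27.
Subgroups by order — order 1: 1; order 3: 4; order 9: 4; order 27: 1.
Total: 1 + 4 + 4 + 1 = 10.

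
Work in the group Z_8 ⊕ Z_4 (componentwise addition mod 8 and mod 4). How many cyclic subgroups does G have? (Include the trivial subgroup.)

Each element a generates a cyclic subgroup ⟨a⟩; distinct elements may generate the same one (a cyclic group of order d has φ(d) generators).
Cyclic subgroups by order — order 1: 1; order 2: 3; order 4: 6; order 8: 4.
Total: 14.

14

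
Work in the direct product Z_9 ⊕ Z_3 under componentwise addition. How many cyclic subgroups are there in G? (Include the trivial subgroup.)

8

A cyclic subgroup of order d is generated by each of its φ(d) elements of order d, so the cyclic subgroups of order d number (#elements of order d)/φ(d).
Cyclic subgroups by order — order 1: 1; order 3: 4; order 9: 3.
Total: 8.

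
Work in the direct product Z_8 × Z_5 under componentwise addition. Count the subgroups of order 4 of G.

|G| = 40 and 4 | 40, so subgroups of order 4 are possible by Lagrange.
The subgroups of order 4 are: {(0,0), (2,0), (4,0), (6,0)}.
So G has 1 subgroup of order 4.

1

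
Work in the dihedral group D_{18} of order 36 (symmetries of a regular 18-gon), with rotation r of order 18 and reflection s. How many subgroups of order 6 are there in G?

7

|G| = 36 and 6 | 36, so subgroups of order 6 are possible by Lagrange.
The subgroups of order 6 are: {e, r^6, r^12, r^4s, r^10s, r^16s}; {e, r^6, r^12, r^5s, r^11s, r^17s}; {e, r^6, r^12, s, r^6s, r^12s}; {e, r^6, r^12, rs, r^7s, r^13s}; … (7 in all).
So G has 7 subgroups of order 6.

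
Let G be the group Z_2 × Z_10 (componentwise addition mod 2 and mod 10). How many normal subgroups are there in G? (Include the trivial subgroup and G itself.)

10

G is abelian, so every subgroup is normal.
G has 10 subgroups in total, hence 10 normal subgroups.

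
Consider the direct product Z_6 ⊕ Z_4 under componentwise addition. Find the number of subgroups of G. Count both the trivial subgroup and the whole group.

16

|G| = 24, so by Lagrange every subgroup order divides 24. Divisors: 1, 2, 3, 4, 6, 8, 12, 24.
Subgroups by order — order 1: 1; order 2: 3; order 3: 1; order 4: 3; order 6: 3; order 8: 1; order 12: 3; order 24: 1.
Total: 1 + 3 + 1 + 3 + 3 + 1 + 3 + 1 = 16.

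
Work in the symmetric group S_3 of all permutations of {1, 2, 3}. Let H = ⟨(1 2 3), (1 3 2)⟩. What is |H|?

3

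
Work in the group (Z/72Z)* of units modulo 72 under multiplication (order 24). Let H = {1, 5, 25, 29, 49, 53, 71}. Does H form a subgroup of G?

|H| = 7 does not divide |G| = 24, so by Lagrange H is not a subgroup.

No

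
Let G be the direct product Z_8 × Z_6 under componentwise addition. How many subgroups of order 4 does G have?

3

|G| = 48 and 4 | 48, so subgroups of order 4 are possible by Lagrange.
The subgroups of order 4 are: {(0,0), (0,3), (4,0), (4,3)}; {(0,0), (2,0), (4,0), (6,0)}; {(0,0), (2,3), (4,0), (6,3)}.
So G has 3 subgroups of order 4.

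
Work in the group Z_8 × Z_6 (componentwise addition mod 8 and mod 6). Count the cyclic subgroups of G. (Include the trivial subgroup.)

Each element a generates a cyclic subgroup ⟨a⟩; distinct elements may generate the same one (a cyclic group of order d has φ(d) generators).
Cyclic subgroups by order — order 1: 1; order 2: 3; order 3: 1; order 4: 2; order 6: 3; order 8: 2; order 12: 2; order 24: 2.
Total: 16.

16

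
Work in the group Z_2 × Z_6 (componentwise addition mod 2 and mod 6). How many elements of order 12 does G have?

An element (a,b) has order lcm(ord(a), ord(b)); count pairs with lcm equal to 12.
Enumerating gives 0 such elements.

0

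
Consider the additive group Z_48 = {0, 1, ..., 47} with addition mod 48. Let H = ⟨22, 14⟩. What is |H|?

24

|⟨22⟩| = 24 and |⟨14⟩| = 24, so |H| is a multiple of lcm(24, 24) = 24 and divides |G| = 48.
Closing under the operation: H = {0, 2, 4, 6, 8, 10, 12, 14, 16, 18, 20, 22, 24, 26, 28, 30, 32, 34, 36, 38, 40, 42, 44, 46}, so |H| = 24.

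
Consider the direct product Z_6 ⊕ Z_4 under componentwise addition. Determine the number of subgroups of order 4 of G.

3

|G| = 24 and 4 | 24, so subgroups of order 4 are possible by Lagrange.
The subgroups of order 4 are: {(0,0), (0,1), (0,2), (0,3)}; {(0,0), (0,2), (3,0), (3,2)}; {(0,0), (0,2), (3,1), (3,3)}.
So G has 3 subgroups of order 4.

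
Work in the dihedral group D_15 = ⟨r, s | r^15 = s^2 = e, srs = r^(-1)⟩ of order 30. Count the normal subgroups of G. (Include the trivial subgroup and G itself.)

G has 28 subgroups. Checking conjugation-invariance by order — order 1: 1/1 normal; order 2: 0/15 normal; order 3: 1/1 normal; order 5: 1/1 normal; order 6: 0/5 normal; order 10: 0/3 normal; order 15: 1/1 normal; order 30: 1/1 normal.
Total normal subgroups: 5.

5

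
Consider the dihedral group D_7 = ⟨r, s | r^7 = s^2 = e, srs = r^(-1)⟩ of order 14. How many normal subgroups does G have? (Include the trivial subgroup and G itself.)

3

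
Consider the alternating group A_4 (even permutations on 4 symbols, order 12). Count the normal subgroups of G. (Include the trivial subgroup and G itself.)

3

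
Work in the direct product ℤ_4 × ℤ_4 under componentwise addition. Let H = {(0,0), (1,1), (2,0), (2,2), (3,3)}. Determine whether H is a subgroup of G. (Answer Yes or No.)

|H| = 5 does not divide |G| = 16, so by Lagrange H is not a subgroup.

No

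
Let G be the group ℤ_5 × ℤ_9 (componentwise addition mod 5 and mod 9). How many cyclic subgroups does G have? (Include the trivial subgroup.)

6

A cyclic subgroup of order d is generated by each of its φ(d) elements of order d, so the cyclic subgroups of order d number (#elements of order d)/φ(d).
Cyclic subgroups by order — order 1: 1; order 3: 1; order 5: 1; order 9: 1; order 15: 1; order 45: 1.
Total: 6.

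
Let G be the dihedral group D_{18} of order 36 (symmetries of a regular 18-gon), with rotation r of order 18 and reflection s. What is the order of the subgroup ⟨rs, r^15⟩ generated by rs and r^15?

12

|⟨rs⟩| = 2 and |⟨r^15⟩| = 6, so |H| is a multiple of lcm(2, 6) = 6 and divides |G| = 36.
Closing under the operation: H = {e, r^3, r^6, r^9, r^12, r^15, rs, r^4s, r^7s, r^10s, r^13s, r^16s}, so |H| = 12.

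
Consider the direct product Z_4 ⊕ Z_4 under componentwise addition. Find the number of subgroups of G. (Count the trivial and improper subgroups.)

|G| = 16, so by Lagrange every subgroup order divides 16. Divisors: 1, 2, 4, 8, 16.
Subgroups by order — order 1: 1; order 2: 3; order 4: 7; order 8: 3; order 16: 1.
Total: 1 + 3 + 7 + 3 + 1 = 15.

15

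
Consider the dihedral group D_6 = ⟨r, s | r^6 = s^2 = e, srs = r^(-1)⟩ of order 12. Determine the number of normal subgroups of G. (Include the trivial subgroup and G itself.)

7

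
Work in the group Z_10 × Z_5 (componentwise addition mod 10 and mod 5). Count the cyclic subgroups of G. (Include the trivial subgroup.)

A cyclic subgroup of order d is generated by each of its φ(d) elements of order d, so the cyclic subgroups of order d number (#elements of order d)/φ(d).
Cyclic subgroups by order — order 1: 1; order 2: 1; order 5: 6; order 10: 6.
Total: 14.

14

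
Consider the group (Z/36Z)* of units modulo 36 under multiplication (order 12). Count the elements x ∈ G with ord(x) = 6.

6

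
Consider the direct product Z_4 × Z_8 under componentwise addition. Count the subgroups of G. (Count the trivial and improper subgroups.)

|G| = 32, so by Lagrange every subgroup order divides 32. Divisors: 1, 2, 4, 8, 16, 32.
Subgroups by order — order 1: 1; order 2: 3; order 4: 7; order 8: 7; order 16: 3; order 32: 1.
Total: 1 + 3 + 7 + 7 + 3 + 1 = 22.

22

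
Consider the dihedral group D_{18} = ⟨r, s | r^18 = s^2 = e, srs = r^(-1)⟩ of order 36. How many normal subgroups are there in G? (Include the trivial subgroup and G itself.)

9

G has 45 subgroups. Checking conjugation-invariance by order — order 1: 1/1 normal; order 2: 1/19 normal; order 3: 1/1 normal; order 4: 0/9 normal; order 6: 1/7 normal; order 9: 1/1 normal; order 12: 0/3 normal; order 18: 3/3 normal; order 36: 1/1 normal.
Total normal subgroups: 9.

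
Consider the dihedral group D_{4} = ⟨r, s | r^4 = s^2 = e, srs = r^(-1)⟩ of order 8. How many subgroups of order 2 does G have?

|G| = 8 and 2 | 8, so subgroups of order 2 are possible by Lagrange.
The subgroups of order 2 are: {e, r^2}; {e, r^2s}; {e, r^3s}; {e, rs}; … (5 in all).
So G has 5 subgroups of order 2.

5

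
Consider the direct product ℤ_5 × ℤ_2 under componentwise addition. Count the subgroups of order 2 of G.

|G| = 10 and 2 | 10, so subgroups of order 2 are possible by Lagrange.
The subgroups of order 2 are: {(0,0), (0,1)}.
So G has 1 subgroup of order 2.

1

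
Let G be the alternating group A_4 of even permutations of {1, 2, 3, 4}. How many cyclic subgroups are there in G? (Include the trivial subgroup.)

Each element a generates a cyclic subgroup ⟨a⟩; distinct elements may generate the same one (a cyclic group of order d has φ(d) generators).
Cyclic subgroups by order — order 1: 1; order 2: 3; order 3: 4.
Total: 8.

8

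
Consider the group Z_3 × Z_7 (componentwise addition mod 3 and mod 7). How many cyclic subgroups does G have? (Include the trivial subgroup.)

Group the elements of G by the cyclic subgroup they generate; each cyclic subgroup of order d accounts for φ(d) elements.
Cyclic subgroups by order — order 1: 1; order 3: 1; order 7: 1; order 21: 1.
Total: 4.

4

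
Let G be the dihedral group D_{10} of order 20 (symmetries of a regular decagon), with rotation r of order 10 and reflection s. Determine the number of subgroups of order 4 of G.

|G| = 20 and 4 | 20, so subgroups of order 4 are possible by Lagrange.
The subgroups of order 4 are: {e, r^5, r^2s, r^7s}; {e, r^5, r^3s, r^8s}; {e, r^5, r^4s, r^9s}; {e, r^5, s, r^5s}; … (5 in all).
So G has 5 subgroups of order 4.

5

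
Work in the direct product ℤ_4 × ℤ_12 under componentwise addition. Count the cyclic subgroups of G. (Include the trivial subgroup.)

20

A cyclic subgroup of order d is generated by each of its φ(d) elements of order d, so the cyclic subgroups of order d number (#elements of order d)/φ(d).
Cyclic subgroups by order — order 1: 1; order 2: 3; order 3: 1; order 4: 6; order 6: 3; order 12: 6.
Total: 20.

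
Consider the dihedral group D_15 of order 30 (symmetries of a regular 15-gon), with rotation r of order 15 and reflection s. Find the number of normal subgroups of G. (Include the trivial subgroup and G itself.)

5

G has 28 subgroups. Checking conjugation-invariance by order — order 1: 1/1 normal; order 2: 0/15 normal; order 3: 1/1 normal; order 5: 1/1 normal; order 6: 0/5 normal; order 10: 0/3 normal; order 15: 1/1 normal; order 30: 1/1 normal.
Total normal subgroups: 5.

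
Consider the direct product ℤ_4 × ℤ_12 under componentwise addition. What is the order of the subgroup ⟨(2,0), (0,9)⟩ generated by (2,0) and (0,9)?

|⟨(2,0)⟩| = 2 and |⟨(0,9)⟩| = 4, so |H| is a multiple of lcm(2, 4) = 4 and divides |G| = 48.
Closing under the operation: H = {(0,0), (0,3), (0,6), (0,9), (2,0), (2,3), (2,6), (2,9)}, so |H| = 8.

8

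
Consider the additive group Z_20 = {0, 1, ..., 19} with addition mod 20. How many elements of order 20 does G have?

In a cyclic group of order 20, the number of elements of order d (for d | 20) is φ(d).
φ(20) = 8.

8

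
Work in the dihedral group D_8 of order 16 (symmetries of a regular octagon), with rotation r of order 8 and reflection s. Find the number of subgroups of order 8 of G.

3

|G| = 16 and 8 | 16, so subgroups of order 8 are possible by Lagrange.
The subgroups of order 8 are: {e, r, r^2, r^3, r^4, r^5, r^6, r^7}; {e, r^2, r^4, r^6, s, r^2s, r^4s, r^6s}; {e, r^2, r^4, r^6, rs, r^3s, r^5s, r^7s}.
So G has 3 subgroups of order 8.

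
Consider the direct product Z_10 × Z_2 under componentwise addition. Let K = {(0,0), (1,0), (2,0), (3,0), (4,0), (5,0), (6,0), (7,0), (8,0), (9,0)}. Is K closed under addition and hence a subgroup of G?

|K| = 10 divides |G| = 20, consistent with Lagrange.
K contains the identity, every element's inverse is in K, and K is closed under +: it is a subgroup.
In fact K = ⟨(9,0)⟩.

Yes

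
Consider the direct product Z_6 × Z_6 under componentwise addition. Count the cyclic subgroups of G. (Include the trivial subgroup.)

20

A cyclic subgroup of order d is generated by each of its φ(d) elements of order d, so the cyclic subgroups of order d number (#elements of order d)/φ(d).
Cyclic subgroups by order — order 1: 1; order 2: 3; order 3: 4; order 6: 12.
Total: 20.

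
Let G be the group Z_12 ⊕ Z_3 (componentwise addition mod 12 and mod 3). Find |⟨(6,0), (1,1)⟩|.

|⟨(6,0)⟩| = 2 and |⟨(1,1)⟩| = 12, so |H| is a multiple of lcm(2, 12) = 12 and divides |G| = 36.
Closing under the operation: H = {(0,0), (1,1), (2,2), (3,0), (4,1), (5,2), (6,0), (7,1), (8,2), (9,0), (10,1), (11,2)}, so |H| = 12.

12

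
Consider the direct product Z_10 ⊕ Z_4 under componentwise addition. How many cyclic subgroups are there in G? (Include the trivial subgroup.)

Group the elements of G by the cyclic subgroup they generate; each cyclic subgroup of order d accounts for φ(d) elements.
Cyclic subgroups by order — order 1: 1; order 2: 3; order 4: 2; order 5: 1; order 10: 3; order 20: 2.
Total: 12.

12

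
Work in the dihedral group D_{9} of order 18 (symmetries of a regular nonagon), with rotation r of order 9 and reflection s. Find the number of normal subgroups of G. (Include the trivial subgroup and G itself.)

G has 16 subgroups. Checking conjugation-invariance by order — order 1: 1/1 normal; order 2: 0/9 normal; order 3: 1/1 normal; order 6: 0/3 normal; order 9: 1/1 normal; order 18: 1/1 normal.
Total normal subgroups: 4.

4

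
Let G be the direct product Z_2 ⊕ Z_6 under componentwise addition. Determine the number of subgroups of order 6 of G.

3

|G| = 12 and 6 | 12, so subgroups of order 6 are possible by Lagrange.
The subgroups of order 6 are: {(0,0), (0,1), (0,2), (0,3), (0,4), (0,5)}; {(0,0), (0,2), (0,4), (1,0), (1,2), (1,4)}; {(0,0), (0,2), (0,4), (1,1), (1,3), (1,5)}.
So G has 3 subgroups of order 6.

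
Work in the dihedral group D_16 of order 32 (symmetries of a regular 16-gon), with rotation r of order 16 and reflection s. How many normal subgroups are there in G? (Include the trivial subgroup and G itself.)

8

G has 36 subgroups. Checking conjugation-invariance by order — order 1: 1/1 normal; order 2: 1/17 normal; order 4: 1/9 normal; order 8: 1/5 normal; order 16: 3/3 normal; order 32: 1/1 normal.
Total normal subgroups: 8.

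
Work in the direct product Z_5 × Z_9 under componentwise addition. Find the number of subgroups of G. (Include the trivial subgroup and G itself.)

6

|G| = 45, so by Lagrange every subgroup order divides 45. Divisors: 1, 3, 5, 9, 15, 45.
Subgroups by order — order 1: 1; order 3: 1; order 5: 1; order 9: 1; order 15: 1; order 45: 1.
Total: 1 + 1 + 1 + 1 + 1 + 1 = 6.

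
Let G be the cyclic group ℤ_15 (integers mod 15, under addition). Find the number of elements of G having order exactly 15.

In a cyclic group of order 15, the number of elements of order d (for d | 15) is φ(d).
φ(15) = 8.

8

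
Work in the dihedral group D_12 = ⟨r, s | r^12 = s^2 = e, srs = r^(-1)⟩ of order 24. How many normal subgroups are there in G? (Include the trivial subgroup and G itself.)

G has 34 subgroups. Checking conjugation-invariance by order — order 1: 1/1 normal; order 2: 1/13 normal; order 3: 1/1 normal; order 4: 1/7 normal; order 6: 1/5 normal; order 8: 0/3 normal; order 12: 3/3 normal; order 24: 1/1 normal.
Total normal subgroups: 9.

9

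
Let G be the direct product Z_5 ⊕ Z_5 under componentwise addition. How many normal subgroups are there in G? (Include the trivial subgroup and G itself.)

8

G is abelian, so every subgroup is normal.
G has 8 subgroups in total, hence 8 normal subgroups.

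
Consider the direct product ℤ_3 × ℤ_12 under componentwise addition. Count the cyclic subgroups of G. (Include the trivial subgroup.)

15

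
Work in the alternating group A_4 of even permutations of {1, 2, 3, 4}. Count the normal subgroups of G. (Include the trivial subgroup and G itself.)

G has 10 subgroups. Checking conjugation-invariance by order — order 1: 1/1 normal; order 2: 0/3 normal; order 3: 0/4 normal; order 4: 1/1 normal; order 12: 1/1 normal.
Total normal subgroups: 3.

3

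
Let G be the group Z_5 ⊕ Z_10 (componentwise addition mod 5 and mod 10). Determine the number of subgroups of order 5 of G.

|G| = 50 and 5 | 50, so subgroups of order 5 are possible by Lagrange.
The subgroups of order 5 are: {(0,0), (0,2), (0,4), (0,6), (0,8)}; {(0,0), (1,0), (2,0), (3,0), (4,0)}; {(0,0), (1,2), (2,4), (3,6), (4,8)}; {(0,0), (1,4), (2,8), (3,2), (4,6)}; … (6 in all).
So G has 6 subgroups of order 5.

6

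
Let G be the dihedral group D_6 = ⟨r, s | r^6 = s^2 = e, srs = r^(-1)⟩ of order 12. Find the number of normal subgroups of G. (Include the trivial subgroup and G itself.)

G has 16 subgroups. Checking conjugation-invariance by order — order 1: 1/1 normal; order 2: 1/7 normal; order 3: 1/1 normal; order 4: 0/3 normal; order 6: 3/3 normal; order 12: 1/1 normal.
Total normal subgroups: 7.

7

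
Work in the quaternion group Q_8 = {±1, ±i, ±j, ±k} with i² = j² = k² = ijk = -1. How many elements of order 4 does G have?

6

The elements of order 4 are: i, -i, j, -j, k, -k.
That's 6.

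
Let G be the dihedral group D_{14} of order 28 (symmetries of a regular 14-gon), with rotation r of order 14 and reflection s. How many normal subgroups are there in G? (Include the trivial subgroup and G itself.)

7

G has 28 subgroups. Checking conjugation-invariance by order — order 1: 1/1 normal; order 2: 1/15 normal; order 4: 0/7 normal; order 7: 1/1 normal; order 14: 3/3 normal; order 28: 1/1 normal.
Total normal subgroups: 7.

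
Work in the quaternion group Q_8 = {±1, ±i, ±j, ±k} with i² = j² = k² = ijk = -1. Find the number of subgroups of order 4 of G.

|G| = 8 and 4 | 8, so subgroups of order 4 are possible by Lagrange.
The subgroups of order 4 are: {1, -1, i, -i}; {1, -1, j, -j}; {1, -1, k, -k}.
So G has 3 subgroups of order 4.

3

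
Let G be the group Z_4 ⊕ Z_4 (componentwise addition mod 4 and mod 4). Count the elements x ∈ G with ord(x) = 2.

An element (a,b) has order lcm(ord(a), ord(b)); count pairs with lcm equal to 2.
Enumerating gives 3 such elements.

3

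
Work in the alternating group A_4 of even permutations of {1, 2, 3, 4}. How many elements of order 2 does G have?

The elements of order 2 are: (1 2)(3 4), (1 3)(2 4), (1 4)(2 3).
That's 3.

3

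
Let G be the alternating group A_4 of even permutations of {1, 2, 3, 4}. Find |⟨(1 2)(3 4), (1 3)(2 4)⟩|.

|⟨(1 2)(3 4)⟩| = 2 and |⟨(1 3)(2 4)⟩| = 2, so |H| is a multiple of lcm(2, 2) = 2 and divides |G| = 12.
Closing under the operation: H = {e, (1 2)(3 4), (1 3)(2 4), (1 4)(2 3)}, so |H| = 4.

4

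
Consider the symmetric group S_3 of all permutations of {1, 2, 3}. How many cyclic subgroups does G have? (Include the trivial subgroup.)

5

Group the elements of G by the cyclic subgroup they generate; each cyclic subgroup of order d accounts for φ(d) elements.
Cyclic subgroups by order — order 1: 1; order 2: 3; order 3: 1.
Total: 5.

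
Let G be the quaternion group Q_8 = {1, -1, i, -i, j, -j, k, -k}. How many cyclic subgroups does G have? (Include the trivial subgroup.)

A cyclic subgroup of order d is generated by each of its φ(d) elements of order d, so the cyclic subgroups of order d number (#elements of order d)/φ(d).
Cyclic subgroups by order — order 1: 1; order 2: 1; order 4: 3.
Total: 5.

5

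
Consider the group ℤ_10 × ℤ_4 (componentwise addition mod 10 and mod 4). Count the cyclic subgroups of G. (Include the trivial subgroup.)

12

Group the elements of G by the cyclic subgroup they generate; each cyclic subgroup of order d accounts for φ(d) elements.
Cyclic subgroups by order — order 1: 1; order 2: 3; order 4: 2; order 5: 1; order 10: 3; order 20: 2.
Total: 12.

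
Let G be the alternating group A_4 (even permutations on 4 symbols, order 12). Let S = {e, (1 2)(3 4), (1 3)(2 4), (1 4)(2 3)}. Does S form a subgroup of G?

Yes

|S| = 4 divides |G| = 12, consistent with Lagrange.
S contains the identity, every element's inverse is in S, and S is closed under ∘: it is a subgroup.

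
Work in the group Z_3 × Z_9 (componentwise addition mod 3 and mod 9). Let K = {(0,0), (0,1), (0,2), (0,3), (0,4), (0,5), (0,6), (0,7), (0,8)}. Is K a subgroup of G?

|K| = 9 divides |G| = 27, consistent with Lagrange.
K contains the identity, every element's inverse is in K, and K is closed under +: it is a subgroup.
In fact K = ⟨(0,1)⟩.

Yes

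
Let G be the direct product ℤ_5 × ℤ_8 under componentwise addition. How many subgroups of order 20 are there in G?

|G| = 40 and 20 | 40, so subgroups of order 20 are possible by Lagrange.
The subgroups of order 20 are: {(0,0), (0,2), (0,4), (0,6), (1,0), (1,2), (1,4), (1,6), (2,0), (2,2), (2,4), (2,6), (3,0), (3,2), (3,4), (3,6), (4,0), (4,2), (4,4), (4,6)}.
So G has 1 subgroup of order 20.

1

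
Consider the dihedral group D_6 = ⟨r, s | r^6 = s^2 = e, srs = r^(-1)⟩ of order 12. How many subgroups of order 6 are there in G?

3

|G| = 12 and 6 | 12, so subgroups of order 6 are possible by Lagrange.
The subgroups of order 6 are: {e, r, r^2, r^3, r^4, r^5}; {e, r^2, r^4, s, r^2s, r^4s}; {e, r^2, r^4, rs, r^3s, r^5s}.
So G has 3 subgroups of order 6.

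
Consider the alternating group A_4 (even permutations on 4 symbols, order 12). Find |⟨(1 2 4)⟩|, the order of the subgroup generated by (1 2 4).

3

Computing powers of (1 2 4): the smallest k with ((1 2 4))^k = e is k = 3.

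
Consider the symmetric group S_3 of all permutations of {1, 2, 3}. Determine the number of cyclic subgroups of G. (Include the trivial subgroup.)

5

Group the elements of G by the cyclic subgroup they generate; each cyclic subgroup of order d accounts for φ(d) elements.
Cyclic subgroups by order — order 1: 1; order 2: 3; order 3: 1.
Total: 5.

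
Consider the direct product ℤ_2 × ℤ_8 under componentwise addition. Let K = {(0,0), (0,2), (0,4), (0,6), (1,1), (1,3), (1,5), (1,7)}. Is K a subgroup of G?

|K| = 8 divides |G| = 16, consistent with Lagrange.
K contains the identity, every element's inverse is in K, and K is closed under +: it is a subgroup.
In fact K = ⟨(1,5)⟩.

Yes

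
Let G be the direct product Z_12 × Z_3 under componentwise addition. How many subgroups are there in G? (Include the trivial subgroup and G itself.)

18

|G| = 36, so by Lagrange every subgroup order divides 36. Divisors: 1, 2, 3, 4, 6, 9, 12, 18, 36.
Subgroups by order — order 1: 1; order 2: 1; order 3: 4; order 4: 1; order 6: 4; order 9: 1; order 12: 4; order 18: 1; order 36: 1.
Total: 1 + 1 + 4 + 1 + 4 + 1 + 4 + 1 + 1 = 18.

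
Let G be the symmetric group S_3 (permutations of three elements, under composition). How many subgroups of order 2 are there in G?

3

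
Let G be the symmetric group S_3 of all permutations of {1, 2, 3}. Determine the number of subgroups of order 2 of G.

|G| = 6 and 2 | 6, so subgroups of order 2 are possible by Lagrange.
The subgroups of order 2 are: {e, (1 2)}; {e, (1 3)}; {e, (2 3)}.
So G has 3 subgroups of order 2.

3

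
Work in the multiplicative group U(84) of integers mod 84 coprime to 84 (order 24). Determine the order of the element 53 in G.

6

Compute successive powers of 53 mod 84: 53, 37, 29, 25, 65, 1; 53^6 ≡ 1 (mod 84).
So |⟨53⟩| = 6.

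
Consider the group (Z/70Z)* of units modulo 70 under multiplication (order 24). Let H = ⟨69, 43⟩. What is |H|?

8

|⟨69⟩| = 2 and |⟨43⟩| = 4, so |H| is a multiple of lcm(2, 4) = 4 and divides |G| = 24.
Closing under the operation: H = {1, 13, 27, 29, 41, 43, 57, 69}, so |H| = 8.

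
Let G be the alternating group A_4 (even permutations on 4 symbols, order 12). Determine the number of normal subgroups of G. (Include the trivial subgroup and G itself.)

G has 10 subgroups. Checking conjugation-invariance by order — order 1: 1/1 normal; order 2: 0/3 normal; order 3: 0/4 normal; order 4: 1/1 normal; order 12: 1/1 normal.
Total normal subgroups: 3.

3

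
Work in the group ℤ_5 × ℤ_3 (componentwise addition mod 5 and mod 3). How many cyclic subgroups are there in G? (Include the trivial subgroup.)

Group the elements of G by the cyclic subgroup they generate; each cyclic subgroup of order d accounts for φ(d) elements.
Cyclic subgroups by order — order 1: 1; order 3: 1; order 5: 1; order 15: 1.
Total: 4.

4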